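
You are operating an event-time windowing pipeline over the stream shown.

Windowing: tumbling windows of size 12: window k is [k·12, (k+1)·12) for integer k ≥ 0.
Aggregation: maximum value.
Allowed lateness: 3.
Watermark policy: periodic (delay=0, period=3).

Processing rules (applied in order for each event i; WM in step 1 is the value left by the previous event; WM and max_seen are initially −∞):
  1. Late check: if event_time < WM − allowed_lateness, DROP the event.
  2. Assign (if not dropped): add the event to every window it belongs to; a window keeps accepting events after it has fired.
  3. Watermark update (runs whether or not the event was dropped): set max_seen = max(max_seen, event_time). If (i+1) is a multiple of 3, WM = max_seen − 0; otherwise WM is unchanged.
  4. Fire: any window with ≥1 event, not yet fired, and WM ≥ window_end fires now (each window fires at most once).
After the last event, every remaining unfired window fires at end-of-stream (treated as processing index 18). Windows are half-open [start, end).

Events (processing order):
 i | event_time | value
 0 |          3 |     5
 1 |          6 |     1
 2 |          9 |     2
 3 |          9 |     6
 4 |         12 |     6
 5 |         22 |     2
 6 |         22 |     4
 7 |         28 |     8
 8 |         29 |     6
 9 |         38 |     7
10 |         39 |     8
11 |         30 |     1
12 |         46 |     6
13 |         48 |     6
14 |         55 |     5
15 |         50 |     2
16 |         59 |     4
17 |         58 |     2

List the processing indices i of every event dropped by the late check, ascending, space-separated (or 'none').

15

i=0 t=3 v=5: → [0,12); WM=−∞
i=1 t=6 v=1: → [0,12); WM=−∞
i=2 t=9 v=2: → [0,12); WM=9
i=3 t=9 v=6: → [0,12); WM=9
i=4 t=12 v=6: → [12,24); WM=9
i=5 t=22 v=2: → [12,24); WM=22; [0,12) fires=6
i=6 t=22 v=4: → [12,24); WM=22
i=7 t=28 v=8: → [24,36); WM=22
i=8 t=29 v=6: → [24,36); WM=29; [12,24) fires=6
i=9 t=38 v=7: → [36,48); WM=29
i=10 t=39 v=8: → [36,48); WM=29
i=11 t=30 v=1: → [24,36); WM=39; [24,36) fires=8
i=12 t=46 v=6: → [36,48); WM=39
i=13 t=48 v=6: → [48,60); WM=39
i=14 t=55 v=5: → [48,60); WM=55; [36,48) fires=8
i=15 t=50 v=2: DROP (t<55-3); WM=55
i=16 t=59 v=4: → [48,60); WM=55
i=17 t=58 v=2: → [48,60); WM=59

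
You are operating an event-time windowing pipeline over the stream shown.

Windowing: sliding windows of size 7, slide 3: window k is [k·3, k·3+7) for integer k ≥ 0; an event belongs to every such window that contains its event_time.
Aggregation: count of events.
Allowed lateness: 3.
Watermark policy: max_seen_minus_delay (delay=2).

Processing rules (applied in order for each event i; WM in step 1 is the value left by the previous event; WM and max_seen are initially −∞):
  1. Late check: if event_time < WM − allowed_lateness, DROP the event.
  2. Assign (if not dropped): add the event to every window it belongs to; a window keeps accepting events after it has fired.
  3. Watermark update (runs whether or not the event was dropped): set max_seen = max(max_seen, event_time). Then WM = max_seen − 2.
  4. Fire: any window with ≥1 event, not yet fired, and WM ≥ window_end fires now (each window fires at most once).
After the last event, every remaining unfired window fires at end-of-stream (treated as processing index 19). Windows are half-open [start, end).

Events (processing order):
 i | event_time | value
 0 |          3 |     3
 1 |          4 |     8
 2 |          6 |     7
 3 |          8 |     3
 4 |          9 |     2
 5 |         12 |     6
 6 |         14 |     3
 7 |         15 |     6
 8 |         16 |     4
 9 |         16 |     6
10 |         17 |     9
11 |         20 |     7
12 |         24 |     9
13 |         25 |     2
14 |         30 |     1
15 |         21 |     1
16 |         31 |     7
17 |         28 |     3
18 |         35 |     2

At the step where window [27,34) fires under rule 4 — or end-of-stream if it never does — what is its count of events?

i=0 t=3 v=3: → [3,10),[0,7); WM=1
i=1 t=4 v=8: → [3,10),[0,7); WM=2
i=2 t=6 v=7: → [6,13),[3,10),[0,7); WM=4
i=3 t=8 v=3: → [6,13),[3,10); WM=6
i=4 t=9 v=2: → [9,16),[6,13),[3,10); WM=7; [0,7) fires=3
i=5 t=12 v=6: → [12,19),[9,16),[6,13); WM=10; [3,10) fires=5
i=6 t=14 v=3: → [12,19),[9,16); WM=12
i=7 t=15 v=6: → [15,22),[12,19),[9,16); WM=13; [6,13) fires=4
i=8 t=16 v=4: → [15,22),[12,19); WM=14
i=9 t=16 v=6: → [15,22),[12,19); WM=14
i=10 t=17 v=9: → [15,22),[12,19); WM=15
i=11 t=20 v=7: → [18,25),[15,22); WM=18; [9,16) fires=4
i=12 t=24 v=9: → [24,31),[21,28),[18,25); WM=22; [12,19) fires=6 [15,22) fires=5
i=13 t=25 v=2: → [24,31),[21,28); WM=23
i=14 t=30 v=1: → [30,37),[27,34),[24,31); WM=28; [18,25) fires=2 [21,28) fires=2
i=15 t=21 v=1: DROP (t<28-3); WM=28
i=16 t=31 v=7: → [30,37),[27,34); WM=29
i=17 t=28 v=3: → [27,34),[24,31); WM=29
i=18 t=35 v=2: → [33,40),[30,37); WM=33; [24,31) fires=4

3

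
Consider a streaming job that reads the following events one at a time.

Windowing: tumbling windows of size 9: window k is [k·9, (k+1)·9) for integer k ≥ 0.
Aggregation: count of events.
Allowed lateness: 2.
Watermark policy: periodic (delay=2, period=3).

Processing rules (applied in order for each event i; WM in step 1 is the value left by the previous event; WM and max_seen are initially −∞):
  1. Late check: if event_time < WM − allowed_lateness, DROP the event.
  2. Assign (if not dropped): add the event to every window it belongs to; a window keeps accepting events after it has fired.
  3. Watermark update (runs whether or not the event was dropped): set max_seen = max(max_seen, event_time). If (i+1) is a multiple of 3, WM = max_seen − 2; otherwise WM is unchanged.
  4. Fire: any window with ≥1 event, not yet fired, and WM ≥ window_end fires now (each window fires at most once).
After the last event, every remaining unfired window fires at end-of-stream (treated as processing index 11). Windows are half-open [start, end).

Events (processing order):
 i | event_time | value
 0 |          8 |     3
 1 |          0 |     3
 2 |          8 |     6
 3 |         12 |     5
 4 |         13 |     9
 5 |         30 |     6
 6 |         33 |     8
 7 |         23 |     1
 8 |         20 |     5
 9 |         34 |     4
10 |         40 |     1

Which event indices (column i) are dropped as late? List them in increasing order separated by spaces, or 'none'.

7 8

i=0 t=8 v=3: → [0,9); WM=−∞
i=1 t=0 v=3: → [0,9); WM=−∞
i=2 t=8 v=6: → [0,9); WM=6
i=3 t=12 v=5: → [9,18); WM=6
i=4 t=13 v=9: → [9,18); WM=6
i=5 t=30 v=6: → [27,36); WM=28; [0,9) fires=3 [9,18) fires=2
i=6 t=33 v=8: → [27,36); WM=28
i=7 t=23 v=1: DROP (t<28-2); WM=28
i=8 t=20 v=5: DROP (t<28-2); WM=31
i=9 t=34 v=4: → [27,36); WM=31
i=10 t=40 v=1: → [36,45); WM=31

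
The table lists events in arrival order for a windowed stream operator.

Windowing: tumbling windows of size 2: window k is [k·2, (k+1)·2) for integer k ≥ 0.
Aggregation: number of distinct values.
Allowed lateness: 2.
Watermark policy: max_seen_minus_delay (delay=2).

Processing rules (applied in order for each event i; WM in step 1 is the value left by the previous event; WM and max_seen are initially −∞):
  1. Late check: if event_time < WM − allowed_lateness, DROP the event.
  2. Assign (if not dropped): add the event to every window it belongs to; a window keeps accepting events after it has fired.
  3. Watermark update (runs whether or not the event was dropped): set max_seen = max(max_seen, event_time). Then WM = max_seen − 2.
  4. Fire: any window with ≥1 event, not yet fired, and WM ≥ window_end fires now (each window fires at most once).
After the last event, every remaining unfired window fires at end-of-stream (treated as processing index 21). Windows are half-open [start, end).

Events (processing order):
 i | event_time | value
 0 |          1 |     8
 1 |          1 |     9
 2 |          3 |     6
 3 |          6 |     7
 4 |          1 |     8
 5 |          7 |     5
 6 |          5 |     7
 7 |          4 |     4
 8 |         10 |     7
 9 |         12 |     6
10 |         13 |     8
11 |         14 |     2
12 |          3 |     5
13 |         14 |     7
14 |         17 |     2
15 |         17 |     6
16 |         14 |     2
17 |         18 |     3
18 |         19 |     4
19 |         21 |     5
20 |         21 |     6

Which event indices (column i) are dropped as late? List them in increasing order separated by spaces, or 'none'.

4 12

i=0 t=1 v=8: → [0,2); WM=-1
i=1 t=1 v=9: → [0,2); WM=-1
i=2 t=3 v=6: → [2,4); WM=1
i=3 t=6 v=7: → [6,8); WM=4; [0,2) fires=2 [2,4) fires=1
i=4 t=1 v=8: DROP (t<4-2); WM=4
i=5 t=7 v=5: → [6,8); WM=5
i=6 t=5 v=7: → [4,6); WM=5
i=7 t=4 v=4: → [4,6); WM=5
i=8 t=10 v=7: → [10,12); WM=8; [4,6) fires=2 [6,8) fires=2
i=9 t=12 v=6: → [12,14); WM=10
i=10 t=13 v=8: → [12,14); WM=11
i=11 t=14 v=2: → [14,16); WM=12; [10,12) fires=1
i=12 t=3 v=5: DROP (t<12-2); WM=12
i=13 t=14 v=7: → [14,16); WM=12
i=14 t=17 v=2: → [16,18); WM=15; [12,14) fires=2
i=15 t=17 v=6: → [16,18); WM=15
i=16 t=14 v=2: → [14,16); WM=15
i=17 t=18 v=3: → [18,20); WM=16; [14,16) fires=2
i=18 t=19 v=4: → [18,20); WM=17
i=19 t=21 v=5: → [20,22); WM=19; [16,18) fires=2
i=20 t=21 v=6: → [20,22); WM=19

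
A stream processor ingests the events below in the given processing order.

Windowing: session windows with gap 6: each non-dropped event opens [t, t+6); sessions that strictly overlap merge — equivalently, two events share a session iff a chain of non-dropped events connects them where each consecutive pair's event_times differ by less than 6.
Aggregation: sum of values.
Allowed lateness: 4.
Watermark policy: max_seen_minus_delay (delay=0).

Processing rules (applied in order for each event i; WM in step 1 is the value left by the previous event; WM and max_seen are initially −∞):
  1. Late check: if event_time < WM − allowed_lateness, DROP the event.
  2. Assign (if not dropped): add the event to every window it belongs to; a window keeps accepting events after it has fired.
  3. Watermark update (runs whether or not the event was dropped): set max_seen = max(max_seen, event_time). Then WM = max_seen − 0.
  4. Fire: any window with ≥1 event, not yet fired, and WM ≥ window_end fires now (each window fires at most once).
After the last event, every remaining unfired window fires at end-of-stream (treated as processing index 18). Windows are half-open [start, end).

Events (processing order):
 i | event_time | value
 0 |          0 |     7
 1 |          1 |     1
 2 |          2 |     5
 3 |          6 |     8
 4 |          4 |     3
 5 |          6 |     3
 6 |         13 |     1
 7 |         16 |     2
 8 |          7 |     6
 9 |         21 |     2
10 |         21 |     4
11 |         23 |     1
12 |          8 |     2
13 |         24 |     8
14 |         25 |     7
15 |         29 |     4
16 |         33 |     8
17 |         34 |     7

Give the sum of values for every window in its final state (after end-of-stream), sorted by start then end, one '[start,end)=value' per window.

i=0 t=0 v=7: → [0,6); WM=0
i=1 t=1 v=1: → [0,7); WM=1
i=2 t=2 v=5: → [0,8); WM=2
i=3 t=6 v=8: → [0,12); WM=6
i=4 t=4 v=3: → [0,12); WM=6
i=5 t=6 v=3: → [0,12); WM=6
i=6 t=13 v=1: → [13,19); WM=13
i=7 t=16 v=2: → [13,22); WM=16
i=8 t=7 v=6: DROP (t<16-4); WM=16
i=9 t=21 v=2: → [13,27); WM=21
i=10 t=21 v=4: → [13,27); WM=21
i=11 t=23 v=1: → [13,29); WM=23
i=12 t=8 v=2: DROP (t<23-4); WM=23
i=13 t=24 v=8: → [13,30); WM=24
i=14 t=25 v=7: → [13,31); WM=25
i=15 t=29 v=4: → [13,35); WM=29
i=16 t=33 v=8: → [13,39); WM=33
i=17 t=34 v=7: → [13,40); WM=34

[0,12)=27 [13,40)=44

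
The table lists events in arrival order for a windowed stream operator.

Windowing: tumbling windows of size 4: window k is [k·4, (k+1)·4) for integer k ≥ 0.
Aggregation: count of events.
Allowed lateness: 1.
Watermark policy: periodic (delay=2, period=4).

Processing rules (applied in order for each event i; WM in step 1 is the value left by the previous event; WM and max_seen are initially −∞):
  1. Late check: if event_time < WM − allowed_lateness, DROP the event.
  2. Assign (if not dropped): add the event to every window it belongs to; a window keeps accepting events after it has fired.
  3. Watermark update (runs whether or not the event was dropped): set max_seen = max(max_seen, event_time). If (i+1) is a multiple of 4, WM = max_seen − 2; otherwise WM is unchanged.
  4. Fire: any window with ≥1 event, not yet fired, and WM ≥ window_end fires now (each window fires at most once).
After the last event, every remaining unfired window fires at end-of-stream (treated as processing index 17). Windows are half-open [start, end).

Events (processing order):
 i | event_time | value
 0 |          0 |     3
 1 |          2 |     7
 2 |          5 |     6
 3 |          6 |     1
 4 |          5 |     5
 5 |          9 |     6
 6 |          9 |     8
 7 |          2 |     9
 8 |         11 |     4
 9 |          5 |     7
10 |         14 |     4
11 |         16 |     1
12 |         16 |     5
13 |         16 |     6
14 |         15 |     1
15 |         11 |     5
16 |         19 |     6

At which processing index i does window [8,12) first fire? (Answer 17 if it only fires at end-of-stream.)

11

i=0 t=0 v=3: → [0,4); WM=−∞
i=1 t=2 v=7: → [0,4); WM=−∞
i=2 t=5 v=6: → [4,8); WM=−∞
i=3 t=6 v=1: → [4,8); WM=4; [0,4) fires=2
i=4 t=5 v=5: → [4,8); WM=4
i=5 t=9 v=6: → [8,12); WM=4
i=6 t=9 v=8: → [8,12); WM=4
i=7 t=2 v=9: DROP (t<4-1); WM=7
i=8 t=11 v=4: → [8,12); WM=7
i=9 t=5 v=7: DROP (t<7-1); WM=7
i=10 t=14 v=4: → [12,16); WM=7
i=11 t=16 v=1: → [16,20); WM=14; [4,8) fires=3 [8,12) fires=3
i=12 t=16 v=5: → [16,20); WM=14
i=13 t=16 v=6: → [16,20); WM=14
i=14 t=15 v=1: → [12,16); WM=14
i=15 t=11 v=5: DROP (t<14-1); WM=14
i=16 t=19 v=6: → [16,20); WM=14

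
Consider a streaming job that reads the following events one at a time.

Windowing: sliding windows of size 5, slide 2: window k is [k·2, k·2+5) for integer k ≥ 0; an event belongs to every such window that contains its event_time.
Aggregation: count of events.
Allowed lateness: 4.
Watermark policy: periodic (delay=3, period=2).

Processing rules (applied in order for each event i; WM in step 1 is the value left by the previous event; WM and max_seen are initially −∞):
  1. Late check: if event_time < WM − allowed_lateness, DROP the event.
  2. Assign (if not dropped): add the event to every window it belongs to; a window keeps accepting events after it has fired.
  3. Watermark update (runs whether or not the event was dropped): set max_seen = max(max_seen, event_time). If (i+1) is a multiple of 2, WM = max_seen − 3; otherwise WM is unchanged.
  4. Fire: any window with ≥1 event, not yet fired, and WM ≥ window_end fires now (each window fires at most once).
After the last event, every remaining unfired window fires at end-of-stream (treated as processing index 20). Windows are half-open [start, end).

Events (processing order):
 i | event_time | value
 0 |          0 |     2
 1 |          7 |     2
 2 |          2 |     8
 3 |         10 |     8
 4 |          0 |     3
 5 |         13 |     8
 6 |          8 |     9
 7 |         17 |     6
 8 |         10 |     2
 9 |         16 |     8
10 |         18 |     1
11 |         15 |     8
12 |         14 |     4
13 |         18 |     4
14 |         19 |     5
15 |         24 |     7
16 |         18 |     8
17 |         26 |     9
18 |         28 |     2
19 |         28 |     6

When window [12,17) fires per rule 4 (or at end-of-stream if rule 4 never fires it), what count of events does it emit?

i=0 t=0 v=2: → [0,5); WM=−∞
i=1 t=7 v=2: → [6,11),[4,9); WM=4
i=2 t=2 v=8: → [2,7),[0,5); WM=4
i=3 t=10 v=8: → [10,15),[8,13),[6,11); WM=7; [0,5) fires=2 [2,7) fires=1
i=4 t=0 v=3: DROP (t<7-4); WM=7
i=5 t=13 v=8: → [12,17),[10,15); WM=10; [4,9) fires=1
i=6 t=8 v=9: → [8,13),[6,11),[4,9); WM=10
i=7 t=17 v=6: → [16,21),[14,19); WM=14; [6,11) fires=3 [8,13) fires=2
i=8 t=10 v=2: → [10,15),[8,13),[6,11); WM=14
i=9 t=16 v=8: → [16,21),[14,19),[12,17); WM=14
i=10 t=18 v=1: → [18,23),[16,21),[14,19); WM=14
i=11 t=15 v=8: → [14,19),[12,17); WM=15; [10,15) fires=3
i=12 t=14 v=4: → [14,19),[12,17),[10,15); WM=15
i=13 t=18 v=4: → [18,23),[16,21),[14,19); WM=15
i=14 t=19 v=5: → [18,23),[16,21); WM=15
i=15 t=24 v=7: → [24,29),[22,27),[20,25); WM=21; [12,17) fires=4 [14,19) fires=6 [16,21) fires=5
i=16 t=18 v=8: → [18,23),[16,21),[14,19); WM=21
i=17 t=26 v=9: → [26,31),[24,29),[22,27); WM=23; [18,23) fires=4
i=18 t=28 v=2: → [28,33),[26,31),[24,29); WM=23
i=19 t=28 v=6: → [28,33),[26,31),[24,29); WM=25; [20,25) fires=1

4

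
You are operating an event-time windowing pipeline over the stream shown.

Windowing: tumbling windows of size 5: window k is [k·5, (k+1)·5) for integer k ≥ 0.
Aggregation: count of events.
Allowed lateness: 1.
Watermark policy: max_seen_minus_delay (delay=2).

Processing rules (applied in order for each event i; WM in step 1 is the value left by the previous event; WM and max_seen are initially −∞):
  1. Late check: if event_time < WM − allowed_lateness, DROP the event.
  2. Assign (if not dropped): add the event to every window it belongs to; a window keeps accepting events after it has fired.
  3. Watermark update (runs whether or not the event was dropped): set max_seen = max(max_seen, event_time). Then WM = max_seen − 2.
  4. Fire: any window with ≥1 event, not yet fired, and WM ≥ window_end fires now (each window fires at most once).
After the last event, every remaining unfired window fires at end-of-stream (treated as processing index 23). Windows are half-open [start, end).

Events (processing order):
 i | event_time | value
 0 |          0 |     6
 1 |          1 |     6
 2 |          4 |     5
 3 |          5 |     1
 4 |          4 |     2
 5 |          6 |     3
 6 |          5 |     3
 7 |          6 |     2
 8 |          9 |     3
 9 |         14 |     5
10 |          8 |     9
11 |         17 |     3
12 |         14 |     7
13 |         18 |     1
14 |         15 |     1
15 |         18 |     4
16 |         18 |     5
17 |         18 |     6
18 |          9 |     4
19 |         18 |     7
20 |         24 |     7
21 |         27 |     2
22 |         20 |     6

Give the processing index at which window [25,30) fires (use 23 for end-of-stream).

i=0 t=0 v=6: → [0,5); WM=-2
i=1 t=1 v=6: → [0,5); WM=-1
i=2 t=4 v=5: → [0,5); WM=2
i=3 t=5 v=1: → [5,10); WM=3
i=4 t=4 v=2: → [0,5); WM=3
i=5 t=6 v=3: → [5,10); WM=4
i=6 t=5 v=3: → [5,10); WM=4
i=7 t=6 v=2: → [5,10); WM=4
i=8 t=9 v=3: → [5,10); WM=7; [0,5) fires=4
i=9 t=14 v=5: → [10,15); WM=12; [5,10) fires=5
i=10 t=8 v=9: DROP (t<12-1); WM=12
i=11 t=17 v=3: → [15,20); WM=15; [10,15) fires=1
i=12 t=14 v=7: → [10,15); WM=15
i=13 t=18 v=1: → [15,20); WM=16
i=14 t=15 v=1: → [15,20); WM=16
i=15 t=18 v=4: → [15,20); WM=16
i=16 t=18 v=5: → [15,20); WM=16
i=17 t=18 v=6: → [15,20); WM=16
i=18 t=9 v=4: DROP (t<16-1); WM=16
i=19 t=18 v=7: → [15,20); WM=16
i=20 t=24 v=7: → [20,25); WM=22; [15,20) fires=7
i=21 t=27 v=2: → [25,30); WM=25; [20,25) fires=1
i=22 t=20 v=6: DROP (t<25-1); WM=25

23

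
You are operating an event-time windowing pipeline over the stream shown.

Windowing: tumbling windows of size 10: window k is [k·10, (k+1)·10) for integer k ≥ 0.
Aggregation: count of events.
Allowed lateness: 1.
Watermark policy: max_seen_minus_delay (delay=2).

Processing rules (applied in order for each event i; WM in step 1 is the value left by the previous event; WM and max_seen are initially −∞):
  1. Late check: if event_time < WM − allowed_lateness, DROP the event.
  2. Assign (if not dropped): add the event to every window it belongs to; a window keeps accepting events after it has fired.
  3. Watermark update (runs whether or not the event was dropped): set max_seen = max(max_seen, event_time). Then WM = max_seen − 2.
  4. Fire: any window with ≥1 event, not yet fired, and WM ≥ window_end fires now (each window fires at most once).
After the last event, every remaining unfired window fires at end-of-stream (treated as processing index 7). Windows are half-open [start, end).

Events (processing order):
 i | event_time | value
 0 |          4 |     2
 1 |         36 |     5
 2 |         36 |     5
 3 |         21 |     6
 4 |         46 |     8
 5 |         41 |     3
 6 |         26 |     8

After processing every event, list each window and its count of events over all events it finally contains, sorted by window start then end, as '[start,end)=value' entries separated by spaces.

[0,10)=1 [30,40)=2 [40,50)=1

i=0 t=4 v=2: → [0,10); WM=2
i=1 t=36 v=5: → [30,40); WM=34; [0,10) fires=1
i=2 t=36 v=5: → [30,40); WM=34
i=3 t=21 v=6: DROP (t<34-1); WM=34
i=4 t=46 v=8: → [40,50); WM=44; [30,40) fires=2
i=5 t=41 v=3: DROP (t<44-1); WM=44
i=6 t=26 v=8: DROP (t<44-1); WM=44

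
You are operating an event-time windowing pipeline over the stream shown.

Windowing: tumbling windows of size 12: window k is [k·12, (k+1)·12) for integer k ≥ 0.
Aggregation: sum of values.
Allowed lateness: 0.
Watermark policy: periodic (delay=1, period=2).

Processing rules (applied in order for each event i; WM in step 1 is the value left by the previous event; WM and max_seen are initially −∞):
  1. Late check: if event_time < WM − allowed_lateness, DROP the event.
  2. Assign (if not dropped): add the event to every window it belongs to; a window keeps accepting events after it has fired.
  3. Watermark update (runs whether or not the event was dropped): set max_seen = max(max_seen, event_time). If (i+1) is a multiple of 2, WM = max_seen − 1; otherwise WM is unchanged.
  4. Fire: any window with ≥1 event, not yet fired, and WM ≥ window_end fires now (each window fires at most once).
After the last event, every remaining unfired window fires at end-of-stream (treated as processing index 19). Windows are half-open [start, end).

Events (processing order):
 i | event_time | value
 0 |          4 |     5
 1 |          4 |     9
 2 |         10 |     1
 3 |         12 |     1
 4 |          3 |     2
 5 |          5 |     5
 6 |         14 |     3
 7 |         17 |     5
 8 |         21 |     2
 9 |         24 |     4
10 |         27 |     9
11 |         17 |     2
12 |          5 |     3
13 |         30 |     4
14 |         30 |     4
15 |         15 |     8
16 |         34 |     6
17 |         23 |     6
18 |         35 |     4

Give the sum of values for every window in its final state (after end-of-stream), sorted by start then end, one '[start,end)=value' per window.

i=0 t=4 v=5: → [0,12); WM=−∞
i=1 t=4 v=9: → [0,12); WM=3
i=2 t=10 v=1: → [0,12); WM=3
i=3 t=12 v=1: → [12,24); WM=11
i=4 t=3 v=2: DROP (t<11-0); WM=11
i=5 t=5 v=5: DROP (t<11-0); WM=11
i=6 t=14 v=3: → [12,24); WM=11
i=7 t=17 v=5: → [12,24); WM=16; [0,12) fires=15
i=8 t=21 v=2: → [12,24); WM=16
i=9 t=24 v=4: → [24,36); WM=23
i=10 t=27 v=9: → [24,36); WM=23
i=11 t=17 v=2: DROP (t<23-0); WM=26; [12,24) fires=11
i=12 t=5 v=3: DROP (t<26-0); WM=26
i=13 t=30 v=4: → [24,36); WM=29
i=14 t=30 v=4: → [24,36); WM=29
i=15 t=15 v=8: DROP (t<29-0); WM=29
i=16 t=34 v=6: → [24,36); WM=29
i=17 t=23 v=6: DROP (t<29-0); WM=33
i=18 t=35 v=4: → [24,36); WM=33

[0,12)=15 [12,24)=11 [24,36)=31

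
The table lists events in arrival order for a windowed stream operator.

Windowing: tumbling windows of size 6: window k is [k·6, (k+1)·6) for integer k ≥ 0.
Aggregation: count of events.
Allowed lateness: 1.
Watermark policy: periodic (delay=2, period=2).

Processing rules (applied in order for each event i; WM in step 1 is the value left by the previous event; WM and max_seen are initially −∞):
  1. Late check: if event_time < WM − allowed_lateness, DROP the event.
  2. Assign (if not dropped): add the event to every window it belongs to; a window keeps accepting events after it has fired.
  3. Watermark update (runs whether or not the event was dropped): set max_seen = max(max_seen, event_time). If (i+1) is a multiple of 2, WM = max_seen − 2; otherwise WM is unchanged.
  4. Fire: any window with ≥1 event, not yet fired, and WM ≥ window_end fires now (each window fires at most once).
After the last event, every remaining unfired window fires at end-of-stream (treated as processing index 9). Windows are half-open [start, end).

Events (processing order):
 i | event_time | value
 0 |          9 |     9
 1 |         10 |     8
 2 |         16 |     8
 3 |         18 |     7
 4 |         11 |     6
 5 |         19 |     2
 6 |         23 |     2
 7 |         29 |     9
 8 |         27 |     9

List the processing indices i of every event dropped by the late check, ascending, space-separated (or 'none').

4

i=0 t=9 v=9: → [6,12); WM=−∞
i=1 t=10 v=8: → [6,12); WM=8
i=2 t=16 v=8: → [12,18); WM=8
i=3 t=18 v=7: → [18,24); WM=16; [6,12) fires=2
i=4 t=11 v=6: DROP (t<16-1); WM=16
i=5 t=19 v=2: → [18,24); WM=17
i=6 t=23 v=2: → [18,24); WM=17
i=7 t=29 v=9: → [24,30); WM=27; [12,18) fires=1 [18,24) fires=3
i=8 t=27 v=9: → [24,30); WM=27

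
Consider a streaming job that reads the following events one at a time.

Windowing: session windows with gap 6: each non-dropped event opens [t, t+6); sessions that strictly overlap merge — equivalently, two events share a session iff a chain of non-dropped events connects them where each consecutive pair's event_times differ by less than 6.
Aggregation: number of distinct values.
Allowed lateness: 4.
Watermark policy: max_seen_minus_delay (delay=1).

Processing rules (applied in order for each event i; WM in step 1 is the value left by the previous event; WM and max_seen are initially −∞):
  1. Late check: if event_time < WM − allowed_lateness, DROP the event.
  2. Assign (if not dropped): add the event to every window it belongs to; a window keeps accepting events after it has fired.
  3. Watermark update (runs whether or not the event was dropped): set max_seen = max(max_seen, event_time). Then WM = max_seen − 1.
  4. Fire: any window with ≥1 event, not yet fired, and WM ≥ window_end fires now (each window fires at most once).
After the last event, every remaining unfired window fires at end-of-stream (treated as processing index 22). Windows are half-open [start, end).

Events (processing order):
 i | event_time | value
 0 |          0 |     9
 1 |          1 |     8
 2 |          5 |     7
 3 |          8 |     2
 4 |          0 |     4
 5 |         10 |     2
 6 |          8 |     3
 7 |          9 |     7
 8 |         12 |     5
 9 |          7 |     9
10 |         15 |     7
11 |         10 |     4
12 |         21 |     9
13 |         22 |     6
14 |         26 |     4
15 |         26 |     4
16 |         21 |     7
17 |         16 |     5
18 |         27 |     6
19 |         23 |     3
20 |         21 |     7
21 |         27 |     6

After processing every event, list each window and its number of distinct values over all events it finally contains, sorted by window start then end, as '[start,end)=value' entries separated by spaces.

i=0 t=0 v=9: → [0,6); WM=-1
i=1 t=1 v=8: → [0,7); WM=0
i=2 t=5 v=7: → [0,11); WM=4
i=3 t=8 v=2: → [0,14); WM=7
i=4 t=0 v=4: DROP (t<7-4); WM=7
i=5 t=10 v=2: → [0,16); WM=9
i=6 t=8 v=3: → [0,16); WM=9
i=7 t=9 v=7: → [0,16); WM=9
i=8 t=12 v=5: → [0,18); WM=11
i=9 t=7 v=9: → [0,18); WM=11
i=10 t=15 v=7: → [0,21); WM=14
i=11 t=10 v=4: → [0,21); WM=14
i=12 t=21 v=9: → [21,27); WM=20
i=13 t=22 v=6: → [21,28); WM=21
i=14 t=26 v=4: → [21,32); WM=25
i=15 t=26 v=4: → [21,32); WM=25
i=16 t=21 v=7: → [21,32); WM=25
i=17 t=16 v=5: DROP (t<25-4); WM=25
i=18 t=27 v=6: → [21,33); WM=26
i=19 t=23 v=3: → [21,33); WM=26
i=20 t=21 v=7: DROP (t<26-4); WM=26
i=21 t=27 v=6: → [21,33); WM=26

[0,21)=7 [21,33)=5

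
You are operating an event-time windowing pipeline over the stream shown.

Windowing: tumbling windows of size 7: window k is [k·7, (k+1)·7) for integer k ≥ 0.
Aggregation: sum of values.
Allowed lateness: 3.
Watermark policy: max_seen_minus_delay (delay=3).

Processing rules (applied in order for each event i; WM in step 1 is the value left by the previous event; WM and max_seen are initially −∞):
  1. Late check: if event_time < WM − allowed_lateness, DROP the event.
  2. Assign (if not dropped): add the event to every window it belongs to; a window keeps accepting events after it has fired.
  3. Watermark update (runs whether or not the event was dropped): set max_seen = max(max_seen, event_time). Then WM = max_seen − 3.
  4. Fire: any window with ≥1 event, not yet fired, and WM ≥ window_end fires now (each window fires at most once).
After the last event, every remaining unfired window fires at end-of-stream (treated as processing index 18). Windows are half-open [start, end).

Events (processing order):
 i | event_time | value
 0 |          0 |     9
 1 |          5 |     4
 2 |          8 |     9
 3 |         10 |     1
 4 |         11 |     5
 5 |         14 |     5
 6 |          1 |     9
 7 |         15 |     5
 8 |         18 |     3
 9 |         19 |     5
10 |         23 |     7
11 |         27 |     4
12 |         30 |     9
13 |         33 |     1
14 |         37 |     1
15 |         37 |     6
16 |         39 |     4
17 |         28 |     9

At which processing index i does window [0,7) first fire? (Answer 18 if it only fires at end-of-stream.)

i=0 t=0 v=9: → [0,7); WM=-3
i=1 t=5 v=4: → [0,7); WM=2
i=2 t=8 v=9: → [7,14); WM=5
i=3 t=10 v=1: → [7,14); WM=7; [0,7) fires=13
i=4 t=11 v=5: → [7,14); WM=8
i=5 t=14 v=5: → [14,21); WM=11
i=6 t=1 v=9: DROP (t<11-3); WM=11
i=7 t=15 v=5: → [14,21); WM=12
i=8 t=18 v=3: → [14,21); WM=15; [7,14) fires=15
i=9 t=19 v=5: → [14,21); WM=16
i=10 t=23 v=7: → [21,28); WM=20
i=11 t=27 v=4: → [21,28); WM=24; [14,21) fires=18
i=12 t=30 v=9: → [28,35); WM=27
i=13 t=33 v=1: → [28,35); WM=30; [21,28) fires=11
i=14 t=37 v=1: → [35,42); WM=34
i=15 t=37 v=6: → [35,42); WM=34
i=16 t=39 v=4: → [35,42); WM=36; [28,35) fires=10
i=17 t=28 v=9: DROP (t<36-3); WM=36

3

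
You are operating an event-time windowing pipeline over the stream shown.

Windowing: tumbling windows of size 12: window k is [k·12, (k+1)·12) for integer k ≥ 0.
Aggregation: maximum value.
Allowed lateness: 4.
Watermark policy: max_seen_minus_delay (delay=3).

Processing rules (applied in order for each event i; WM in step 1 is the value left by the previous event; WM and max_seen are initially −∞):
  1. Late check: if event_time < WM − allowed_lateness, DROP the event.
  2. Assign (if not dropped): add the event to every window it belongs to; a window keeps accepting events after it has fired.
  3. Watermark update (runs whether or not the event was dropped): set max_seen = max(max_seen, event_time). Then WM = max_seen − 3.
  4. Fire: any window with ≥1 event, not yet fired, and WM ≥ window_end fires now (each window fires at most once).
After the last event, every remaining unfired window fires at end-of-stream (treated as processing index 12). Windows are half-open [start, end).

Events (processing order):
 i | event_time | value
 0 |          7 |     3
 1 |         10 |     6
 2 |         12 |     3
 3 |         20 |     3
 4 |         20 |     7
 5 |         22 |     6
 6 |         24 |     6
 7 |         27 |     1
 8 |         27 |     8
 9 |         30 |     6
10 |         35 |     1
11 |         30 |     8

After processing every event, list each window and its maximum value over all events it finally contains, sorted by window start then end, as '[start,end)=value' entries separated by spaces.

[0,12)=6 [12,24)=7 [24,36)=8

i=0 t=7 v=3: → [0,12); WM=4
i=1 t=10 v=6: → [0,12); WM=7
i=2 t=12 v=3: → [12,24); WM=9
i=3 t=20 v=3: → [12,24); WM=17; [0,12) fires=6
i=4 t=20 v=7: → [12,24); WM=17
i=5 t=22 v=6: → [12,24); WM=19
i=6 t=24 v=6: → [24,36); WM=21
i=7 t=27 v=1: → [24,36); WM=24; [12,24) fires=7
i=8 t=27 v=8: → [24,36); WM=24
i=9 t=30 v=6: → [24,36); WM=27
i=10 t=35 v=1: → [24,36); WM=32
i=11 t=30 v=8: → [24,36); WM=32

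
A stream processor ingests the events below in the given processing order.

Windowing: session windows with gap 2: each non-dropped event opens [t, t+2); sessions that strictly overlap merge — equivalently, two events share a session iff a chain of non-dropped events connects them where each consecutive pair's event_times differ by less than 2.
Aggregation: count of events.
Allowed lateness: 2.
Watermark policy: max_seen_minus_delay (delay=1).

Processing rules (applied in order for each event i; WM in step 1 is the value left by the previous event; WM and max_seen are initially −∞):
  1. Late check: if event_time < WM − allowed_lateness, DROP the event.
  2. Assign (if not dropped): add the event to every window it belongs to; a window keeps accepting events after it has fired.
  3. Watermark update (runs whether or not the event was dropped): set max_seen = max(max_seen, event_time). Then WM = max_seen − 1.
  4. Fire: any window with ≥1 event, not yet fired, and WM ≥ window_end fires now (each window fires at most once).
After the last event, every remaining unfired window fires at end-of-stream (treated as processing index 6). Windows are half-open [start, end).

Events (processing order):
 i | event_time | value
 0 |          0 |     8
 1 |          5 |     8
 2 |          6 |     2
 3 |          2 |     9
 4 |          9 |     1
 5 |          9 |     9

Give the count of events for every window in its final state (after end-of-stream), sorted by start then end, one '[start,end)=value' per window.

[0,2)=1 [5,8)=2 [9,11)=2

i=0 t=0 v=8: → [0,2); WM=-1
i=1 t=5 v=8: → [5,7); WM=4
i=2 t=6 v=2: → [5,8); WM=5
i=3 t=2 v=9: DROP (t<5-2); WM=5
i=4 t=9 v=1: → [9,11); WM=8
i=5 t=9 v=9: → [9,11); WM=8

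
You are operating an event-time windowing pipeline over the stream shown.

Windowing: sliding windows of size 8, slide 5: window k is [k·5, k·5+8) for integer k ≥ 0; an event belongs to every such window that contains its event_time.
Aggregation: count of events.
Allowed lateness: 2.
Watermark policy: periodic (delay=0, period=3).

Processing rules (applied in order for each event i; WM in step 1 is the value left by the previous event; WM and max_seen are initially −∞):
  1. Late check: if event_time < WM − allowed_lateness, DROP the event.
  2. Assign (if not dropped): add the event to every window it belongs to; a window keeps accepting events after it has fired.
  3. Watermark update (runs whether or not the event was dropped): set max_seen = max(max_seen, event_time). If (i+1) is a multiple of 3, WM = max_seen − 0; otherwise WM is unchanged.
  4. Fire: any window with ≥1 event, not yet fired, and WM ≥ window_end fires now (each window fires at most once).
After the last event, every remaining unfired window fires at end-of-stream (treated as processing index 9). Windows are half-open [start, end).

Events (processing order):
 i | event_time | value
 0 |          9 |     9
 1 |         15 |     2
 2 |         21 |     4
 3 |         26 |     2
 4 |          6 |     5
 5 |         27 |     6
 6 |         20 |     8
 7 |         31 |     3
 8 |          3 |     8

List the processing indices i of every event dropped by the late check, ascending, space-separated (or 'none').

4 6 8

i=0 t=9 v=9: → [5,13); WM=−∞
i=1 t=15 v=2: → [15,23),[10,18); WM=−∞
i=2 t=21 v=4: → [20,28),[15,23); WM=21; [5,13) fires=1 [10,18) fires=1
i=3 t=26 v=2: → [25,33),[20,28); WM=21
i=4 t=6 v=5: DROP (t<21-2); WM=21
i=5 t=27 v=6: → [25,33),[20,28); WM=27; [15,23) fires=2
i=6 t=20 v=8: DROP (t<27-2); WM=27
i=7 t=31 v=3: → [30,38),[25,33); WM=27
i=8 t=3 v=8: DROP (t<27-2); WM=31; [20,28) fires=3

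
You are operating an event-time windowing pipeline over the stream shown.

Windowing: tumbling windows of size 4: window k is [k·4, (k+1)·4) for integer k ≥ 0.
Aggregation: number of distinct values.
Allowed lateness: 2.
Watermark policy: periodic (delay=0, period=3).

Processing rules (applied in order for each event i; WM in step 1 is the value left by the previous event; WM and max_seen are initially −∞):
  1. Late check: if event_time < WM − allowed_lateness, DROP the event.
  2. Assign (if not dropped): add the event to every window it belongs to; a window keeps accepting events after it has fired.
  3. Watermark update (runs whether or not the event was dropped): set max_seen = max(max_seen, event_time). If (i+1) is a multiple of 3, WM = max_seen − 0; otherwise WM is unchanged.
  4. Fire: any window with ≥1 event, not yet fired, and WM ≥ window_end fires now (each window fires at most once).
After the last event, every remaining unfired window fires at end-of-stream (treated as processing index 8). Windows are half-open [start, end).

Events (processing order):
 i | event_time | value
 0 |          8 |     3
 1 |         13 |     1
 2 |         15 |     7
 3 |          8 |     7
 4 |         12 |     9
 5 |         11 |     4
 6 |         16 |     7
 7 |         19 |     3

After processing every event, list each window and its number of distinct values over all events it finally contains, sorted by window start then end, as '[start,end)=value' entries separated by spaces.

[8,12)=1 [12,16)=2 [16,20)=2

i=0 t=8 v=3: → [8,12); WM=−∞
i=1 t=13 v=1: → [12,16); WM=−∞
i=2 t=15 v=7: → [12,16); WM=15; [8,12) fires=1
i=3 t=8 v=7: DROP (t<15-2); WM=15
i=4 t=12 v=9: DROP (t<15-2); WM=15
i=5 t=11 v=4: DROP (t<15-2); WM=15
i=6 t=16 v=7: → [16,20); WM=15
i=7 t=19 v=3: → [16,20); WM=15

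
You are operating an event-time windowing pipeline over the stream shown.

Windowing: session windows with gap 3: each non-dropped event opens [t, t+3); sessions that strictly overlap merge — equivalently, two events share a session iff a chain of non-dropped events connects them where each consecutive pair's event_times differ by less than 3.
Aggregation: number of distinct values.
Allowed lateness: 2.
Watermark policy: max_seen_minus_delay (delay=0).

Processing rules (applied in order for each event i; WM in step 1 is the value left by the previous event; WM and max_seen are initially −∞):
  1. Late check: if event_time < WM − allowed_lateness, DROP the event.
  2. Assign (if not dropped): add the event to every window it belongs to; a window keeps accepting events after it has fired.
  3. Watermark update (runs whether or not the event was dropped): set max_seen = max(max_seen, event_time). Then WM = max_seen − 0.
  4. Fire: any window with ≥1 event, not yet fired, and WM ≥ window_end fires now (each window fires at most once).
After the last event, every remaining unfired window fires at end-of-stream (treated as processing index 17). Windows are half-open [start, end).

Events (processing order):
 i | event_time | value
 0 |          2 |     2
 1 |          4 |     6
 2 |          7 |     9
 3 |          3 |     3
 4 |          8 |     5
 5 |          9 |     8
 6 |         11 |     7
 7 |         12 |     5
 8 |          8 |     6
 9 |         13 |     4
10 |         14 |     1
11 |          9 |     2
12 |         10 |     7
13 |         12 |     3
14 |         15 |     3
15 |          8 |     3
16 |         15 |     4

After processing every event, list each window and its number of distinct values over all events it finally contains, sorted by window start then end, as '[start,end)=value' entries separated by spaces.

[2,7)=2 [7,18)=7

i=0 t=2 v=2: → [2,5); WM=2
i=1 t=4 v=6: → [2,7); WM=4
i=2 t=7 v=9: → [7,10); WM=7
i=3 t=3 v=3: DROP (t<7-2); WM=7
i=4 t=8 v=5: → [7,11); WM=8
i=5 t=9 v=8: → [7,12); WM=9
i=6 t=11 v=7: → [7,14); WM=11
i=7 t=12 v=5: → [7,15); WM=12
i=8 t=8 v=6: DROP (t<12-2); WM=12
i=9 t=13 v=4: → [7,16); WM=13
i=10 t=14 v=1: → [7,17); WM=14
i=11 t=9 v=2: DROP (t<14-2); WM=14
i=12 t=10 v=7: DROP (t<14-2); WM=14
i=13 t=12 v=3: → [7,17); WM=14
i=14 t=15 v=3: → [7,18); WM=15
i=15 t=8 v=3: DROP (t<15-2); WM=15
i=16 t=15 v=4: → [7,18); WM=15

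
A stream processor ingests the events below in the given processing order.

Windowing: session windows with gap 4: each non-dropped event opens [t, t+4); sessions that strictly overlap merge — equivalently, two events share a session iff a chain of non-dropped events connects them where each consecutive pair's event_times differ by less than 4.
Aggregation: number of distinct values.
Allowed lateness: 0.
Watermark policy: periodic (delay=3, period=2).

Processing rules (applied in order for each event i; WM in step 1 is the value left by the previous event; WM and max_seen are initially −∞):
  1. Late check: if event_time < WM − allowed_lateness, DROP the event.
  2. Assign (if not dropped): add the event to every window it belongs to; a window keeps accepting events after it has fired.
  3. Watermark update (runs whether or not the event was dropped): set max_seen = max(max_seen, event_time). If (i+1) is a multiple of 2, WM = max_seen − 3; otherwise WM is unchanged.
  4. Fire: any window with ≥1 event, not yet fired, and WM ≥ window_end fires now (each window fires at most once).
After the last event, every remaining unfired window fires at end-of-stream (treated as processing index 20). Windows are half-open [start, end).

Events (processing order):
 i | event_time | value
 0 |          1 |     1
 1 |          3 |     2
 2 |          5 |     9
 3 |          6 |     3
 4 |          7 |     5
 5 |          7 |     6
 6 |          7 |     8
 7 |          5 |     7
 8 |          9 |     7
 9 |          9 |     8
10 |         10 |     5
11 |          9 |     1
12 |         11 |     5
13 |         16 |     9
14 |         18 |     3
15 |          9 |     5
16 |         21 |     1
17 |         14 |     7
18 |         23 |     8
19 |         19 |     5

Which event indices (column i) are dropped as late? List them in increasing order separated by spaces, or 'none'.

i=0 t=1 v=1: → [1,5); WM=−∞
i=1 t=3 v=2: → [1,7); WM=0
i=2 t=5 v=9: → [1,9); WM=0
i=3 t=6 v=3: → [1,10); WM=3
i=4 t=7 v=5: → [1,11); WM=3
i=5 t=7 v=6: → [1,11); WM=4
i=6 t=7 v=8: → [1,11); WM=4
i=7 t=5 v=7: → [1,11); WM=4
i=8 t=9 v=7: → [1,13); WM=4
i=9 t=9 v=8: → [1,13); WM=6
i=10 t=10 v=5: → [1,14); WM=6
i=11 t=9 v=1: → [1,14); WM=7
i=12 t=11 v=5: → [1,15); WM=7
i=13 t=16 v=9: → [16,20); WM=13
i=14 t=18 v=3: → [16,22); WM=13
i=15 t=9 v=5: DROP (t<13-0); WM=15
i=16 t=21 v=1: → [16,25); WM=15
i=17 t=14 v=7: DROP (t<15-0); WM=18
i=18 t=23 v=8: → [16,27); WM=18
i=19 t=19 v=5: → [16,27); WM=20

15 17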